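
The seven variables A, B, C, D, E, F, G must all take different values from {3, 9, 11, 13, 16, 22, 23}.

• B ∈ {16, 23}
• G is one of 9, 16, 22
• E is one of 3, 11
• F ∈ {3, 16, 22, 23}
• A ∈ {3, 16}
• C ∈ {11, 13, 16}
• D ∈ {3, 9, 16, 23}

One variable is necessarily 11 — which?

Among the 7 variables, 13 fits only C (and all 7 values in {3, 9, 11, 13, 16, 22, 23} must be used), so C = 13.
The 6 still-open variables together cover exactly {3, 9, 11, 16, 22, 23} — 6 values for 6 variables — and 11 appears only in E's list, so E = 11.

E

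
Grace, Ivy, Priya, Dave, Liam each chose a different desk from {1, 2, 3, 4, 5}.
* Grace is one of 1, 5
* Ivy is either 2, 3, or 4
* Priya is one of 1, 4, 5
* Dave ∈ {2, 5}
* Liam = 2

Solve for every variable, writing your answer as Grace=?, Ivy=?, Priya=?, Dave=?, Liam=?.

Grace=1, Ivy=3, Priya=4, Dave=5, Liam=2

Liam's domain is down to {2}, so Liam = 2. So Ivy, Dave can't be 2.
Dave's domain is down to {5}, so Dave = 5. Strike 5 from Grace, Priya.
Grace's domain is down to {1}, so Grace = 1. So Priya can't be 1.
That leaves Priya = 4. Remove 4 from Ivy.
Ivy must be 3 (only option left).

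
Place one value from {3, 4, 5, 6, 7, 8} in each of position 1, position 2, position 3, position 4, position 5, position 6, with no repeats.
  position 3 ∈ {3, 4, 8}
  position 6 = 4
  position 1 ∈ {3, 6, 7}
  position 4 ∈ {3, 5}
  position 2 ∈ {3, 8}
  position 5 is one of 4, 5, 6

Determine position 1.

7

position 6 must be 4 (only option left). Eliminate 4 elsewhere: position 3, position 5.
The 5 still-open variables together cover exactly {3, 5, 6, 7, 8} — 5 values for 5 variables — and 7 appears only in position 1's list, so position 1 = 7.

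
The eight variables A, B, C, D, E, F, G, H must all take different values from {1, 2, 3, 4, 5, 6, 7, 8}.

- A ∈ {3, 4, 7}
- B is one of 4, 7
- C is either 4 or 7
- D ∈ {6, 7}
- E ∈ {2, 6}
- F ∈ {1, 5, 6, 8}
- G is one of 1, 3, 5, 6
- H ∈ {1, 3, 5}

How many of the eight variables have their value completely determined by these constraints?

The 8 variables together cover exactly {1, 2, 3, 4, 5, 6, 7, 8} — 8 values for 8 variables — and 2 appears only in E's list, so E = 2.
The 7 still-open variables draw from only 7 values {1, 3, 4, 5, 6, 7, 8}, so each is used; only F can be 8, hence F = 8.
B and C share exactly the 2 values {4, 7}; by pigeonhole those values go to them, so strike 4, 7 from A, D.
A's domain is down to {3}, so A = 3. So G, H can't be 3.
That leaves D = 6. Remove 6 from G.
Determined: A=3, D=6, E=2, F=8. The other variables each still have more than one consistent value. That makes 4.

4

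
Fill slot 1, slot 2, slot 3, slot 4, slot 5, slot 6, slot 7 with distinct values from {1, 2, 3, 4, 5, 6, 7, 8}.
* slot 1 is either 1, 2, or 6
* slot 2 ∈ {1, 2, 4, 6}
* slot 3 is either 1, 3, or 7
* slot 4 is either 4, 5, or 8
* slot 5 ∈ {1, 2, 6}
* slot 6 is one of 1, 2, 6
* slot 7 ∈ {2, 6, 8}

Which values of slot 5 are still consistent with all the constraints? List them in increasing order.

slot 1, slot 5, slot 6 share exactly the 3 values {1, 2, 6}; by pigeonhole those values go to them, so strike 1, 2, 6 from slot 2, slot 3, slot 7.
slot 2 must be 4 (only option left). Strike 4 from slot 4.
slot 7 must be 8 (only option left). Remove 8 from slot 4.
slot 4's domain is down to {5}, so slot 4 = 5.
No further eliminations apply; slot 5 can still be any of 1, 2, 6.

1, 2, 6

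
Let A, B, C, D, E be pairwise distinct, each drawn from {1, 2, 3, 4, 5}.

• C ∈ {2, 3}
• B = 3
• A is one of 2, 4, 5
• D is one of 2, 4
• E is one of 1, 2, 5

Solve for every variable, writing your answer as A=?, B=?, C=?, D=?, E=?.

B has just one choice, so B = 3. Remove 3 from C.
That leaves C = 2. Remove 2 from A, D, E.
D has just one choice, so D = 4. Strike 4 from A.
A's domain is down to {5}, so A = 5. Remove 5 from E.
E's domain is down to {1}, so E = 1.

A=5, B=3, C=2, D=4, E=1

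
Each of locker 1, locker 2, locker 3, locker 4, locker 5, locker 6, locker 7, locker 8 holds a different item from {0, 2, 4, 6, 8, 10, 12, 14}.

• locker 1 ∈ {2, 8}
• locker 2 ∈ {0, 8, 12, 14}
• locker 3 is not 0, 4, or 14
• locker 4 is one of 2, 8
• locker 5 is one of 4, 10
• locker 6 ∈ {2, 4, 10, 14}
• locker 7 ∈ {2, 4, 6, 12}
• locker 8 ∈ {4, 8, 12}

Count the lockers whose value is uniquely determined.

2

The 8 variables draw from only 8 values {0, 2, 4, 6, 8, 10, 12, 14}, so each is used; only locker 2 can be 0, hence locker 2 = 0.
Among the 7 still-open variables, 14 fits only locker 6 (and all 7 values in {2, 4, 6, 8, 10, 12, 14} must be used), so locker 6 = 14.
The 2 variables locker 1 and locker 4 are confined to {2, 8}, which locks those values in; drop them from locker 3, locker 7, locker 8.
Determined: locker 2=0, locker 6=14. The other lockers each still have more than one consistent value. That makes 2.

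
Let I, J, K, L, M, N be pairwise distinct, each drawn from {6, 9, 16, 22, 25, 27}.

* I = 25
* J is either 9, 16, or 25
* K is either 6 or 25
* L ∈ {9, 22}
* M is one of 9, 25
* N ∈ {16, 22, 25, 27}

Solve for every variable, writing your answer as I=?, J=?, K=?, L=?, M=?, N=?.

I=25, J=16, K=6, L=22, M=9, N=27

I has just one choice, so I = 25. Eliminate 25 elsewhere: J, K, M, N.
K has just one choice, so K = 6.
That leaves M = 9. Strike 9 from J, L.
That leaves J = 16. Eliminate 16 elsewhere: N.
That leaves L = 22. Strike 22 from N.
N has just one choice, so N = 27.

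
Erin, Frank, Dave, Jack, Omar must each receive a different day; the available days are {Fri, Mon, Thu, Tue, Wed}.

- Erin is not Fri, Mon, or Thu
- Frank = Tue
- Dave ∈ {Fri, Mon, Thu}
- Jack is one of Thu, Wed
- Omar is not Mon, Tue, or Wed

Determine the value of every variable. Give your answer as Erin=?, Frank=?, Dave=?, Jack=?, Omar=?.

Frank's domain is down to {Tue}, so Frank = Tue. So Erin can't be Tue.
Erin must be Wed (only option left). So Jack can't be Wed.
Jack must be Thu (only option left). Remove Thu from Dave, Omar.
Omar has just one choice, so Omar = Fri. Eliminate Fri elsewhere: Dave.
That leaves Dave = Mon.

Erin=Wed, Frank=Tue, Dave=Mon, Jack=Thu, Omar=Fri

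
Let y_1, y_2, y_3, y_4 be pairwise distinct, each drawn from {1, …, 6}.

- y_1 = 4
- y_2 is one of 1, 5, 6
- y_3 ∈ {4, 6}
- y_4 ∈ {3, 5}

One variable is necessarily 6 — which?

y_3

y_1's domain is down to {4}, so y_1 = 4. So y_3 can't be 4.
So 6 goes to y_3.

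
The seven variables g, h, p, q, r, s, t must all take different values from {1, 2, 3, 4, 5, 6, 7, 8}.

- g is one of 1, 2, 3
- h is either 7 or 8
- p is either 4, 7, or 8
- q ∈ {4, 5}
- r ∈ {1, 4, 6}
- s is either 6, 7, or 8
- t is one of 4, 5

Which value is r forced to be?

q and t share exactly the 2 values {4, 5}; by pigeonhole those values go to them, so strike 4, 5 from p, r.
h and p between them cover only {7, 8} — a naked pair. Remove those values from s.
That leaves s = 6. Eliminate 6 elsewhere: r.
So r = 1.

1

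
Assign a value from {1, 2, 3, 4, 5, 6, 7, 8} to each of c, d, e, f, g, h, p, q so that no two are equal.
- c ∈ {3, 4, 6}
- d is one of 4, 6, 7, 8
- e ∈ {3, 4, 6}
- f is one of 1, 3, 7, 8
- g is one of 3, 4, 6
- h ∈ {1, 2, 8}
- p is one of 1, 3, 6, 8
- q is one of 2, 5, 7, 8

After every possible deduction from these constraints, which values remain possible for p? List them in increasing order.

1, 8

The 8 variables draw from only 8 values {1, 2, 3, 4, 5, 6, 7, 8}, so each is used; only q can be 5, hence q = 5.
The 7 still-open variables draw from only 7 values {1, 2, 3, 4, 6, 7, 8}, so each is used; only h can be 2, hence h = 2.
The 3 variables c, e, g are confined to {3, 4, 6}, which locks those values in; drop them from d, f, p.
No further eliminations apply; p can still be any of 1, 8.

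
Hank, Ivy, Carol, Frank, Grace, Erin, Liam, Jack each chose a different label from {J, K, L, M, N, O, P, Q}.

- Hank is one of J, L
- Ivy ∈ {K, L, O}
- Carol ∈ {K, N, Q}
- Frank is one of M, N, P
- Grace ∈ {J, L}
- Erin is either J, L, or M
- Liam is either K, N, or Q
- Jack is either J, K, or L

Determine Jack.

K

The 8 variables together cover exactly {J, K, L, M, N, O, P, Q} — 8 values for 8 variables — and O appears only in Ivy's list, so Ivy = O.
Among the 7 still-open variables, P fits only Frank (and all 7 values in {J, K, L, M, N, P, Q} must be used), so Frank = P.
The 6 still-open variables together cover exactly {J, K, L, M, N, Q} — 6 values for 6 variables — and M appears only in Erin's list, so Erin = M.
Hank and Grace between them cover only {J, L} — a naked pair. Remove those values from Jack.
So Jack = K.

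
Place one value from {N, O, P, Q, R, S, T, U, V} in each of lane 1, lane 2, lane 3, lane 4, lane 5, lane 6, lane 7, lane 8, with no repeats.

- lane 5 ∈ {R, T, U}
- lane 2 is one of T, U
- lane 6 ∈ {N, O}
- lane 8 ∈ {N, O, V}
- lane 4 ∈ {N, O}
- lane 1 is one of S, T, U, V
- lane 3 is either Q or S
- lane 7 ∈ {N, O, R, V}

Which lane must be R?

lane 7

The 8 variables together cover exactly {N, O, Q, R, S, T, U, V} — 8 values for 8 variables — and Q appears only in lane 3's list, so lane 3 = Q.
Among the 7 still-open variables, S fits only lane 1 (and all 7 values in {N, O, R, S, T, U, V} must be used), so lane 1 = S.
lane 4 and lane 6 between them cover only {N, O} — a naked pair. Remove those values from lane 7, lane 8.
lane 8 must be V (only option left). Strike V from lane 7.
So R goes to lane 7.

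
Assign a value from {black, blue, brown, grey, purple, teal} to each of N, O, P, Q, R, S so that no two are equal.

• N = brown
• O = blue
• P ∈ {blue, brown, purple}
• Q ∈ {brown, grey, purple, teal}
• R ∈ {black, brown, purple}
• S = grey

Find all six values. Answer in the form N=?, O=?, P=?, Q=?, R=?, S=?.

N has just one choice, so N = brown. Remove brown from P, Q, R.
That leaves O = blue. Eliminate blue elsewhere: P.
P has just one choice, so P = purple. Remove purple from Q, R.
That leaves R = black.
That leaves S = grey. Eliminate grey elsewhere: Q.
Q must be teal (only option left).

N=brown, O=blue, P=purple, Q=teal, R=black, S=grey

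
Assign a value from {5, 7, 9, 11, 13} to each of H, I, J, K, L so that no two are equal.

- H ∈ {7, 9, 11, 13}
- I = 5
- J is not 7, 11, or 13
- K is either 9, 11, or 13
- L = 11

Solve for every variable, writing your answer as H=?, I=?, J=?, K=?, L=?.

H=7, I=5, J=9, K=13, L=11

I's domain is down to {5}, so I = 5. Remove 5 from J.
J must be 9 (only option left). Eliminate 9 elsewhere: H, K.
L's domain is down to {11}, so L = 11. So H, K can't be 11.
K must be 13 (only option left). Eliminate 13 elsewhere: H.
H has just one choice, so H = 7.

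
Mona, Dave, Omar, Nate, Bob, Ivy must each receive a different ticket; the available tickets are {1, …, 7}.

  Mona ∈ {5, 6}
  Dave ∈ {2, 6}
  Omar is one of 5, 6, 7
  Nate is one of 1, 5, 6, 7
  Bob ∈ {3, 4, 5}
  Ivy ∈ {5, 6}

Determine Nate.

The 2 variables Mona and Ivy are confined to {5, 6}, which locks those values in; drop them from Dave, Omar, Nate, Bob.
That leaves Dave = 2.
That leaves Omar = 7. So Nate can't be 7.
So Nate = 1.

1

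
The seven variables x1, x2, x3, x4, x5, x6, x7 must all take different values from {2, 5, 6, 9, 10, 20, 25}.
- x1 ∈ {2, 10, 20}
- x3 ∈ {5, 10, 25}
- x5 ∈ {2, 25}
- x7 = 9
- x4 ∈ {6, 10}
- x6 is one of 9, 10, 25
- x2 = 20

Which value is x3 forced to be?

x2's domain is down to {20}, so x2 = 20. So x1 can't be 20.
That leaves x7 = 9. Strike 9 from x6.
The 5 still-open variables together cover exactly {2, 5, 6, 10, 25} — 5 values for 5 variables — and 5 appears only in x3's list, so x3 = 5.

5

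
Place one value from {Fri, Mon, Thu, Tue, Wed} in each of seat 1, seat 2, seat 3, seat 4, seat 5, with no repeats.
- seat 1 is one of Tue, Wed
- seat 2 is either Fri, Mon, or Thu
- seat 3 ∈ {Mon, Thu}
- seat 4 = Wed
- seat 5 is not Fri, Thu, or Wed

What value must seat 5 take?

Mon

seat 4 must be Wed (only option left). Eliminate Wed elsewhere: seat 1.
That leaves seat 1 = Tue. Remove Tue from seat 5.
So seat 5 = Mon.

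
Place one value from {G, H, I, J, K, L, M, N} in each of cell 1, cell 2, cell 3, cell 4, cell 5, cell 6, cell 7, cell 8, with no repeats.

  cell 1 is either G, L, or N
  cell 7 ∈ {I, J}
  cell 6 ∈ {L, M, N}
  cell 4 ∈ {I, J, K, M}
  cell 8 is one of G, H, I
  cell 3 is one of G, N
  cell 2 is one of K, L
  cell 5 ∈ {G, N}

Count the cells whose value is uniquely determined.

Among the 8 variables, H fits only cell 8 (and all 8 values in {G, H, I, J, K, L, M, N} must be used), so cell 8 = H.
cell 3 and cell 5 share exactly the 2 values {G, N}; by pigeonhole those values go to them, so strike G, N from cell 1, cell 6.
cell 1's domain is down to {L}, so cell 1 = L. Strike L from cell 2, cell 6.
cell 2 must be K (only option left). Remove K from cell 4.
cell 6 must be M (only option left). Eliminate M elsewhere: cell 4.
Determined: cell 1=L, cell 2=K, cell 6=M, cell 8=H. The other cells each still have more than one consistent value. That makes 4.

4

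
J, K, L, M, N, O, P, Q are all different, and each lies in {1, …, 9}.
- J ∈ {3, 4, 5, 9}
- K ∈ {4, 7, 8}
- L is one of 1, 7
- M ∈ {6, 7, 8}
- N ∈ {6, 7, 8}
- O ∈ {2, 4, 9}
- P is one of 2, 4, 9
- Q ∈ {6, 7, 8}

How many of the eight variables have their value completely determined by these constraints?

2

M, N, Q share exactly the 3 values {6, 7, 8}; by pigeonhole those values go to them, so strike 6, 7, 8 from K, L.
K has just one choice, so K = 4. So J, O, P can't be 4.
That leaves L = 1.
The 2 variables O and P are confined to {2, 9}, which locks those values in; drop them from J.
Determined: K=4, L=1. The other variables each still have more than one consistent value. That makes 2.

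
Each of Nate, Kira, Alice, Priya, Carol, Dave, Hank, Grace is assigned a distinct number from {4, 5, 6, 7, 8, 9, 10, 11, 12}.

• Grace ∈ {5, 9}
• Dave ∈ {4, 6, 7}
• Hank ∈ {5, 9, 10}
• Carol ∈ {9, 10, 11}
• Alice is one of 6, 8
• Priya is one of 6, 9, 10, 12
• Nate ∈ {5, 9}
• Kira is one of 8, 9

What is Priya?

12

Nate and Grace between them cover only {5, 9} — a naked pair. Remove those values from Kira, Priya, Carol, Hank.
Kira must be 8 (only option left). Remove 8 from Alice.
Alice has just one choice, so Alice = 6. Strike 6 from Priya, Dave.
Hank has just one choice, so Hank = 10. So Priya, Carol can't be 10.
So Priya = 12.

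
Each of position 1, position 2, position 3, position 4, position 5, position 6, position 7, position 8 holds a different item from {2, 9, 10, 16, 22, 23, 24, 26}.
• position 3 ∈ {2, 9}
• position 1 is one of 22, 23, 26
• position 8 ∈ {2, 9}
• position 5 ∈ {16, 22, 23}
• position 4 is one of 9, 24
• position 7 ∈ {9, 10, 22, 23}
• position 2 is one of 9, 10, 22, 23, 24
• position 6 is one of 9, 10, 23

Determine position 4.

The 8 variables together cover exactly {2, 9, 10, 16, 22, 23, 24, 26} — 8 values for 8 variables — and 16 appears only in position 5's list, so position 5 = 16.
The 7 still-open variables together cover exactly {2, 9, 10, 22, 23, 24, 26} — 7 values for 7 variables — and 26 appears only in position 1's list, so position 1 = 26.
The 2 variables position 3 and position 8 are confined to {2, 9}, which locks those values in; drop them from position 2, position 4, position 6, position 7.
So position 4 = 24.

24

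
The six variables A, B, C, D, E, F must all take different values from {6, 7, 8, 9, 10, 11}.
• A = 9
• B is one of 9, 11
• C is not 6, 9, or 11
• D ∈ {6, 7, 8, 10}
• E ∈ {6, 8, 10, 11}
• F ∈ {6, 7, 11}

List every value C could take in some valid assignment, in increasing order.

7, 8, 10

A's domain is down to {9}, so A = 9. Strike 9 from B.
B must be 11 (only option left). Strike 11 from E, F.
No further eliminations apply; C can still be any of 7, 8, 10.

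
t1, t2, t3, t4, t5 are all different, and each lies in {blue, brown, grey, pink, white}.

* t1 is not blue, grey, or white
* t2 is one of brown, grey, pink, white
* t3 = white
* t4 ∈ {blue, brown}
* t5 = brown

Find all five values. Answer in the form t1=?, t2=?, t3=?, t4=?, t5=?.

t3 must be white (only option left). Remove white from t2.
t5 has just one choice, so t5 = brown. Eliminate brown elsewhere: t1, t2, t4.
t1 must be pink (only option left). Strike pink from t2.
t2's domain is down to {grey}, so t2 = grey.
t4 must be blue (only option left).

t1=pink, t2=grey, t3=white, t4=blue, t5=brown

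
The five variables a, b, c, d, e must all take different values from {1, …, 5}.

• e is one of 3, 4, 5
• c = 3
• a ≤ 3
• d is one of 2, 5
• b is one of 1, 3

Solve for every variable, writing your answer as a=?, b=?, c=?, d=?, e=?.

c has just one choice, so c = 3. Strike 3 from a, b, e.
b has just one choice, so b = 1. Remove 1 from a.
a's domain is down to {2}, so a = 2. So d can't be 2.
That leaves d = 5. So e can't be 5.
e must be 4 (only option left).

a=2, b=1, c=3, d=5, e=4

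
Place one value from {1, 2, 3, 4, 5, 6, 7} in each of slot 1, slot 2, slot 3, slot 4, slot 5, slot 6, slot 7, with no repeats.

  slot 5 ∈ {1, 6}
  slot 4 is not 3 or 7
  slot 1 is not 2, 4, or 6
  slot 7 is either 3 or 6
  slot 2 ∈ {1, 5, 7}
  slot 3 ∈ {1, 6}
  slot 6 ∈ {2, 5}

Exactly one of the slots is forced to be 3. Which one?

The 7 variables together cover exactly {1, 2, 3, 4, 5, 6, 7} — 7 values for 7 variables — and 4 appears only in slot 4's list, so slot 4 = 4.
Among the 6 still-open variables, 2 fits only slot 6 (and all 6 values in {1, 2, 3, 5, 6, 7} must be used), so slot 6 = 2.
The 2 variables slot 3 and slot 5 are confined to {1, 6}, which locks those values in; drop them from slot 1, slot 2, slot 7.
So 3 goes to slot 7.

slot 7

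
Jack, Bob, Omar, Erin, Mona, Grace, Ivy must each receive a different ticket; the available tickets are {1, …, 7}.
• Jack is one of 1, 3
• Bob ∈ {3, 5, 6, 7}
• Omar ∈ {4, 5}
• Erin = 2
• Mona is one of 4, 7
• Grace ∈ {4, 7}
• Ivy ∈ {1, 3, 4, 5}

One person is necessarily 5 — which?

Erin's domain is down to {2}, so Erin = 2.
The 6 still-open variables together cover exactly {1, 3, 4, 5, 6, 7} — 6 values for 6 variables — and 6 appears only in Bob's list, so Bob = 6.
Mona and Grace share exactly the 2 values {4, 7}; by pigeonhole those values go to them, so strike 4, 7 from Omar, Ivy.
So 5 goes to Omar.

Omar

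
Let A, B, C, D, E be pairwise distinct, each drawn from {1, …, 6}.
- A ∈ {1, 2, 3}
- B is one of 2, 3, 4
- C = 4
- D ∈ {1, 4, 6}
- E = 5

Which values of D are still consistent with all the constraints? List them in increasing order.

1, 6

C has just one choice, so C = 4. So B, D can't be 4.
E has just one choice, so E = 5.
No further eliminations apply; D can still be any of 1, 6.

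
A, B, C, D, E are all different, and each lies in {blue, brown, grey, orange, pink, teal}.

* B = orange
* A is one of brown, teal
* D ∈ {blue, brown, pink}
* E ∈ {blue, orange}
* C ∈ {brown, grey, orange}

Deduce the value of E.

B has just one choice, so B = orange. Remove orange from C, E.
So E = blue.

blue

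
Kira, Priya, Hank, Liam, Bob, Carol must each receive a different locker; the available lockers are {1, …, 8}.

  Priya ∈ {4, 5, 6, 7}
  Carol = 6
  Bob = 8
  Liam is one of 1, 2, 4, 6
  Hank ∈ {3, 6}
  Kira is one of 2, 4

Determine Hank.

3

Bob must be 8 (only option left).
Carol must be 6 (only option left). Strike 6 from Priya, Hank, Liam.
So Hank = 3.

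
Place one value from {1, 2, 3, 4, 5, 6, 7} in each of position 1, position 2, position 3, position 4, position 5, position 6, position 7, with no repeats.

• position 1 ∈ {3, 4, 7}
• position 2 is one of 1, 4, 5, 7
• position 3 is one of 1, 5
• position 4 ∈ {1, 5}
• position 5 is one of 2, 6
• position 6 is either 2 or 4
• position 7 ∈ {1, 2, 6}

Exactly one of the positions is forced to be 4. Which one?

The 7 variables together cover exactly {1, 2, 3, 4, 5, 6, 7} — 7 values for 7 variables — and 3 appears only in position 1's list, so position 1 = 3.
Among the 6 still-open variables, 7 fits only position 2 (and all 6 values in {1, 2, 4, 5, 6, 7} must be used), so position 2 = 7.
The 5 still-open variables together cover exactly {1, 2, 4, 5, 6} — 5 values for 5 variables — and 4 appears only in position 6's list, so position 6 = 4.

position 6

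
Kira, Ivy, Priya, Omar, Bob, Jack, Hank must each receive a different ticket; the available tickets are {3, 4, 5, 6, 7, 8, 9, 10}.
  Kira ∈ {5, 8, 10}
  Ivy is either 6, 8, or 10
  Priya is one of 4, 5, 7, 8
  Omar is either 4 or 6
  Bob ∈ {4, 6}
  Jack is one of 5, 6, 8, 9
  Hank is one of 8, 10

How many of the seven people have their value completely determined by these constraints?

The 7 variables together cover exactly {4, 5, 6, 7, 8, 9, 10} — 7 values for 7 variables — and 7 appears only in Priya's list, so Priya = 7.
Among the 6 still-open variables, 9 fits only Jack (and all 6 values in {4, 5, 6, 8, 9, 10} must be used), so Jack = 9.
The 5 still-open variables draw from only 5 values {4, 5, 6, 8, 10}, so each is used; only Kira can be 5, hence Kira = 5.
Omar and Bob between them cover only {4, 6} — a naked pair. Remove those values from Ivy.
Determined: Kira=5, Priya=7, Jack=9. The other people each still have more than one consistent value. That makes 3.

3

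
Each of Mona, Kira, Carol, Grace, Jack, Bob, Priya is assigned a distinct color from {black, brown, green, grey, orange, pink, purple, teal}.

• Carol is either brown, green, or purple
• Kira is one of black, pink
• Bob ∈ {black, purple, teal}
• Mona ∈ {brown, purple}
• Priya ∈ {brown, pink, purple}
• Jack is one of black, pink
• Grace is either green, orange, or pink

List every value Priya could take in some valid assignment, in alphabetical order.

Among the 7 variables, orange fits only Grace (and all 7 values in {black, brown, green, orange, pink, purple, teal} must be used), so Grace = orange.
Among the 6 still-open variables, green fits only Carol (and all 6 values in {black, brown, green, pink, purple, teal} must be used), so Carol = green.
The 5 still-open variables draw from only 5 values {black, brown, pink, purple, teal}, so each is used; only Bob can be teal, hence Bob = teal.
Kira and Jack share exactly the 2 values {black, pink}; by pigeonhole those values go to them, so strike black, pink from Priya.
No further eliminations apply; Priya can still be any of brown, purple.

brown, purple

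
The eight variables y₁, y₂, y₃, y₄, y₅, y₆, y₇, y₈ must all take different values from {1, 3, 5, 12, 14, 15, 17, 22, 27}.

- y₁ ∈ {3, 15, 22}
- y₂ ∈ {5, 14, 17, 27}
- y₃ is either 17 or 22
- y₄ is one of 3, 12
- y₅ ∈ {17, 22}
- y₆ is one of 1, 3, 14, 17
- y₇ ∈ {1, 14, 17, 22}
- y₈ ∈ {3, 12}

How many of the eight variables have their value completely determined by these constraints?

y₃ and y₅ share exactly the 2 values {17, 22}; by pigeonhole those values go to them, so strike 17, 22 from y₁, y₂, y₆, y₇.
y₄ and y₈ between them cover only {3, 12} — a naked pair. Remove those values from y₁, y₆.
y₁ has just one choice, so y₁ = 15.
y₆ and y₇ between them cover only {1, 14} — a naked pair. Remove those values from y₂.
Determined: y₁=15. The other variables each still have more than one consistent value. That makes 1.

1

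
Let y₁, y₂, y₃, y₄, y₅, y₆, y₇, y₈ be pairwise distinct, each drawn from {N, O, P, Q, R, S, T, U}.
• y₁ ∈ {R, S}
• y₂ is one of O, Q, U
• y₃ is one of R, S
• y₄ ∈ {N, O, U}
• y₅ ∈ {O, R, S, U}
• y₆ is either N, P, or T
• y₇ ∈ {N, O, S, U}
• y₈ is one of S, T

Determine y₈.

The 8 variables together cover exactly {N, O, P, Q, R, S, T, U} — 8 values for 8 variables — and P appears only in y₆'s list, so y₆ = P.
Among the 7 still-open variables, Q fits only y₂ (and all 7 values in {N, O, Q, R, S, T, U} must be used), so y₂ = Q.
The 6 still-open variables together cover exactly {N, O, R, S, T, U} — 6 values for 6 variables — and T appears only in y₈'s list, so y₈ = T.

T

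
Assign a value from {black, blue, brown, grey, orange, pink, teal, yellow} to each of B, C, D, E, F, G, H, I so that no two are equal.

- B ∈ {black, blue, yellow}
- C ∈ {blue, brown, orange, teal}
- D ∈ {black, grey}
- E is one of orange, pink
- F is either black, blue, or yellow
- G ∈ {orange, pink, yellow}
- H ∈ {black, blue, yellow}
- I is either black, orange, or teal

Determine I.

Among the 8 variables, brown fits only C (and all 8 values in {black, blue, brown, grey, orange, pink, teal, yellow} must be used), so C = brown.
The 7 still-open variables together cover exactly {black, blue, grey, orange, pink, teal, yellow} — 7 values for 7 variables — and grey appears only in D's list, so D = grey.
The 6 still-open variables draw from only 6 values {black, blue, orange, pink, teal, yellow}, so each is used; only I can be teal, hence I = teal.

teal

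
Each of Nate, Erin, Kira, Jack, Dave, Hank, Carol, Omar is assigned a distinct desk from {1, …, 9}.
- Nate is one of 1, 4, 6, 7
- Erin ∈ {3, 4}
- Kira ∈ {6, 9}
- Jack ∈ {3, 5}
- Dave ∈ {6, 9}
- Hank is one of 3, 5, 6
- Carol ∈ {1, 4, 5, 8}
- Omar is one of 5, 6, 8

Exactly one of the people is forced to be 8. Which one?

Omar

The 8 variables together cover exactly {1, 3, 4, 5, 6, 7, 8, 9} — 8 values for 8 variables — and 7 appears only in Nate's list, so Nate = 7.
Among the 7 still-open variables, 1 fits only Carol (and all 7 values in {1, 3, 4, 5, 6, 8, 9} must be used), so Carol = 1.
Among the 6 still-open variables, 4 fits only Erin (and all 6 values in {3, 4, 5, 6, 8, 9} must be used), so Erin = 4.
The 5 still-open variables draw from only 5 values {3, 5, 6, 8, 9}, so each is used; only Omar can be 8, hence Omar = 8.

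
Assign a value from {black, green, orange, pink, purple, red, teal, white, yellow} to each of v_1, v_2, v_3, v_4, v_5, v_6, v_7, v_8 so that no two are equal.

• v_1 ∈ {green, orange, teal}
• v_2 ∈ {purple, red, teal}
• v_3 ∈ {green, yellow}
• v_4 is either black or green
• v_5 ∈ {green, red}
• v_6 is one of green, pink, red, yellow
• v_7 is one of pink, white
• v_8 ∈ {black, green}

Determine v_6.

v_4 and v_8 share exactly the 2 values {black, green}; by pigeonhole those values go to them, so strike black, green from v_1, v_3, v_5, v_6.
That leaves v_3 = yellow. Strike yellow from v_6.
v_5's domain is down to {red}, so v_5 = red. So v_2, v_6 can't be red.
So v_6 = pink.

pink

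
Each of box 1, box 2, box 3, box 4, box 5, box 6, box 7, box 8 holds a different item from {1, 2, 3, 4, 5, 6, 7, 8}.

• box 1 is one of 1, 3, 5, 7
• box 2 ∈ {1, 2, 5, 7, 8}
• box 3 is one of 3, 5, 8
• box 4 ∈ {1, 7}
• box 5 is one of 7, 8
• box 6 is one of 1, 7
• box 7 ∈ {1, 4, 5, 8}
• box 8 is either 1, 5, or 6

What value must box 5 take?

8

The 8 variables together cover exactly {1, 2, 3, 4, 5, 6, 7, 8} — 8 values for 8 variables — and 2 appears only in box 2's list, so box 2 = 2.
The 7 still-open variables together cover exactly {1, 3, 4, 5, 6, 7, 8} — 7 values for 7 variables — and 4 appears only in box 7's list, so box 7 = 4.
The 6 still-open variables draw from only 6 values {1, 3, 5, 6, 7, 8}, so each is used; only box 8 can be 6, hence box 8 = 6.
box 4 and box 6 share exactly the 2 values {1, 7}; by pigeonhole those values go to them, so strike 1, 7 from box 1, box 5.
So box 5 = 8.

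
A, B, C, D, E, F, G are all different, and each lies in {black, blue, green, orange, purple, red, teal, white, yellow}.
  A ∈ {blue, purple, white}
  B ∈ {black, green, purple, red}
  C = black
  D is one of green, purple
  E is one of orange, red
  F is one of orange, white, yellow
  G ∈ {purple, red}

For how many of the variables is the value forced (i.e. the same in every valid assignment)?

2

C must be black (only option left). Eliminate black elsewhere: B.
B, D, G between them cover only {green, purple, red} — a naked triple. Remove those values from A, E.
E must be orange (only option left). Strike orange from F.
Determined: C=black, E=orange. The other variables each still have more than one consistent value. That makes 2.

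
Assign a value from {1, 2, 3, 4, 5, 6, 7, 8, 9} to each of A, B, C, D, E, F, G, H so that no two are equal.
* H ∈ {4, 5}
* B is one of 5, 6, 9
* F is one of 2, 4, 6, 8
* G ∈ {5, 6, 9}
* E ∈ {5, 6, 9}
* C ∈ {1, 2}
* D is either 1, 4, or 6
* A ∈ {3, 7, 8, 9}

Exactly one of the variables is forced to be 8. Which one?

F

The 3 variables B, E, G are confined to {5, 6, 9}, which locks those values in; drop them from A, D, F, H.
That leaves H = 4. Remove 4 from D, F.
D has just one choice, so D = 1. Eliminate 1 elsewhere: C.
C has just one choice, so C = 2. Strike 2 from F.
So 8 goes to F.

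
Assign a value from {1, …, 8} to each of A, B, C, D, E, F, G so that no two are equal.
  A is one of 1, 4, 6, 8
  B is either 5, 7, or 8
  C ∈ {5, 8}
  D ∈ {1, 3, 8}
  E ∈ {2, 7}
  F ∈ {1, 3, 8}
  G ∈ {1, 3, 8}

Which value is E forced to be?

2

D, F, G share exactly the 3 values {1, 3, 8}; by pigeonhole those values go to them, so strike 1, 3, 8 from A, B, C.
C must be 5 (only option left). Eliminate 5 elsewhere: B.
B's domain is down to {7}, so B = 7. Remove 7 from E.
So E = 2.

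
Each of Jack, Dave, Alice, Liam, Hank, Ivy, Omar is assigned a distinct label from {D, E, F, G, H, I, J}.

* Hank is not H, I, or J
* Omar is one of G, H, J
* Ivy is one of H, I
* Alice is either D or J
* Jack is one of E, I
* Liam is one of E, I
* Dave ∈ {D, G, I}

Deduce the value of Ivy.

The 7 variables together cover exactly {D, E, F, G, H, I, J} — 7 values for 7 variables — and F appears only in Hank's list, so Hank = F.
The 2 variables Jack and Liam are confined to {E, I}, which locks those values in; drop them from Dave, Ivy.
So Ivy = H.

H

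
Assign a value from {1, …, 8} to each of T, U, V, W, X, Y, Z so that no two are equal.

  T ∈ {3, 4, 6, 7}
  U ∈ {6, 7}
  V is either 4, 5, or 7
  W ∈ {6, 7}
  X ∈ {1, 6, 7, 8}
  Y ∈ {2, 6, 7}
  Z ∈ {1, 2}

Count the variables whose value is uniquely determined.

U and W share exactly the 2 values {6, 7}; by pigeonhole those values go to them, so strike 6, 7 from T, V, X, Y.
Y must be 2 (only option left). Strike 2 from Z.
Z must be 1 (only option left). Strike 1 from X.
X has just one choice, so X = 8.
Determined: X=8, Y=2, Z=1. The other variables each still have more than one consistent value. That makes 3.

3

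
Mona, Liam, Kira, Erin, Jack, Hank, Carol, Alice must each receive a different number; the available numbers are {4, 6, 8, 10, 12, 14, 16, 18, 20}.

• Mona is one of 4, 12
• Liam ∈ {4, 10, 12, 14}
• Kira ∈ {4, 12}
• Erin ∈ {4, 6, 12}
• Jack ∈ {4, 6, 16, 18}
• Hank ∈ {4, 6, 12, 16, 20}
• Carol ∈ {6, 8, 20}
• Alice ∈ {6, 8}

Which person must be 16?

Mona and Kira between them cover only {4, 12} — a naked pair. Remove those values from Liam, Erin, Jack, Hank.
Erin has just one choice, so Erin = 6. Eliminate 6 elsewhere: Jack, Hank, Carol, Alice.
Alice's domain is down to {8}, so Alice = 8. Remove 8 from Carol.
Carol must be 20 (only option left). Strike 20 from Hank.
So 16 goes to Hank.

Hank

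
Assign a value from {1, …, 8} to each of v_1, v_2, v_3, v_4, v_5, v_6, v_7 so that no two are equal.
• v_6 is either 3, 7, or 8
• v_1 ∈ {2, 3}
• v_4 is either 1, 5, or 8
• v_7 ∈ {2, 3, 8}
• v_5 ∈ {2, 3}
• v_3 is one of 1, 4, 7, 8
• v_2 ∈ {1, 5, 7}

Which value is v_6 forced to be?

Among the 7 variables, 4 fits only v_3 (and all 7 values in {1, 2, 3, 4, 5, 7, 8} must be used), so v_3 = 4.
The 2 variables v_1 and v_5 are confined to {2, 3}, which locks those values in; drop them from v_6, v_7.
That leaves v_7 = 8. Strike 8 from v_4, v_6.
So v_6 = 7.

7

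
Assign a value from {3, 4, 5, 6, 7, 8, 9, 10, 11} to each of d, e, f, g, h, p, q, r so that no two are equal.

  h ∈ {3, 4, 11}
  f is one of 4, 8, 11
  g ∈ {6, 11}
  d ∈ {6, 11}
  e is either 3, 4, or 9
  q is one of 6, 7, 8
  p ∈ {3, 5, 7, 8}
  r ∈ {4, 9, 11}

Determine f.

The 8 variables draw from only 8 values {3, 4, 5, 6, 7, 8, 9, 11}, so each is used; only p can be 5, hence p = 5.
The 7 still-open variables draw from only 7 values {3, 4, 6, 7, 8, 9, 11}, so each is used; only q can be 7, hence q = 7.
The 6 still-open variables together cover exactly {3, 4, 6, 8, 9, 11} — 6 values for 6 variables — and 8 appears only in f's list, so f = 8.

8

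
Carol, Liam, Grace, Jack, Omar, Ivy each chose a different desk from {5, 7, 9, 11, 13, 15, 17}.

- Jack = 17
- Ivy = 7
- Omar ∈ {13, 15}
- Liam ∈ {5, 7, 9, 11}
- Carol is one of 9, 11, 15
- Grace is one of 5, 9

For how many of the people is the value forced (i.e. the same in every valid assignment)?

Jack's domain is down to {17}, so Jack = 17.
Ivy must be 7 (only option left). Strike 7 from Liam.
Determined: Jack=17, Ivy=7. The other people each still have more than one consistent value. That makes 2.

2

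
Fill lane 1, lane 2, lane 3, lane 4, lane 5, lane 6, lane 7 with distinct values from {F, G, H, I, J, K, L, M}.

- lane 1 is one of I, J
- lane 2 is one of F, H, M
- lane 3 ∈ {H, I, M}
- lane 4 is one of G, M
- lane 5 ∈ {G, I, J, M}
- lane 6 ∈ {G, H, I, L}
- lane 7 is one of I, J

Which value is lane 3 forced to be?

Among the 7 variables, F fits only lane 2 (and all 7 values in {F, G, H, I, J, L, M} must be used), so lane 2 = F.
The 6 still-open variables draw from only 6 values {G, H, I, J, L, M}, so each is used; only lane 6 can be L, hence lane 6 = L.
The 5 still-open variables together cover exactly {G, H, I, J, M} — 5 values for 5 variables — and H appears only in lane 3's list, so lane 3 = H.

H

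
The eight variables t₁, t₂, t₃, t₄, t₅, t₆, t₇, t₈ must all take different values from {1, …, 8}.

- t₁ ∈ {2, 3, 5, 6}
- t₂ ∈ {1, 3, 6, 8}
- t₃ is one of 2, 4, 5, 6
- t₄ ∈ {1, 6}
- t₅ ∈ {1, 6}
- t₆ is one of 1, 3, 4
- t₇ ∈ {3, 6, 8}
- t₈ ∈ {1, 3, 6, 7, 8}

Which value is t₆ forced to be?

4

The 8 variables draw from only 8 values {1, 2, 3, 4, 5, 6, 7, 8}, so each is used; only t₈ can be 7, hence t₈ = 7.
t₄ and t₅ share exactly the 2 values {1, 6}; by pigeonhole those values go to them, so strike 1, 6 from t₁, t₂, t₃, t₆, t₇.
t₂ and t₇ between them cover only {3, 8} — a naked pair. Remove those values from t₁, t₆.
So t₆ = 4.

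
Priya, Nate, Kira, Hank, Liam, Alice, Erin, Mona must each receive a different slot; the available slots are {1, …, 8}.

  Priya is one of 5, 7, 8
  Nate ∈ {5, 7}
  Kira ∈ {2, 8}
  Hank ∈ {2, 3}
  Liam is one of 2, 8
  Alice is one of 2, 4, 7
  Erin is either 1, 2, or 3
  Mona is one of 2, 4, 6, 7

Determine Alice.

4

Among the 8 variables, 1 fits only Erin (and all 8 values in {1, 2, 3, 4, 5, 6, 7, 8} must be used), so Erin = 1.
The 7 still-open variables draw from only 7 values {2, 3, 4, 5, 6, 7, 8}, so each is used; only Hank can be 3, hence Hank = 3.
The 6 still-open variables draw from only 6 values {2, 4, 5, 6, 7, 8}, so each is used; only Mona can be 6, hence Mona = 6.
The 5 still-open variables draw from only 5 values {2, 4, 5, 7, 8}, so each is used; only Alice can be 4, hence Alice = 4.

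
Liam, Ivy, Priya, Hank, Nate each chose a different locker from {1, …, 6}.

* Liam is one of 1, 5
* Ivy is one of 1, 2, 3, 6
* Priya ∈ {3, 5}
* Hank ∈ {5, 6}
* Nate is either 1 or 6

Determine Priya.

3

The 5 variables draw from only 5 values {1, 2, 3, 5, 6}, so each is used; only Ivy can be 2, hence Ivy = 2.
Among the 4 still-open variables, 3 fits only Priya (and all 4 values in {1, 3, 5, 6} must be used), so Priya = 3.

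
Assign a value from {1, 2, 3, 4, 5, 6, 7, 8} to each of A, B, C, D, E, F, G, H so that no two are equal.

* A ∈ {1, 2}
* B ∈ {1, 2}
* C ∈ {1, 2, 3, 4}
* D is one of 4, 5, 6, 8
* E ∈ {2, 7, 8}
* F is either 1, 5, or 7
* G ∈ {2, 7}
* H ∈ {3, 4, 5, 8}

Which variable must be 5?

F

The 8 variables draw from only 8 values {1, 2, 3, 4, 5, 6, 7, 8}, so each is used; only D can be 6, hence D = 6.
A and B between them cover only {1, 2} — a naked pair. Remove those values from C, E, F, G.
That leaves G = 7. Eliminate 7 elsewhere: E, F.
So 5 goes to F.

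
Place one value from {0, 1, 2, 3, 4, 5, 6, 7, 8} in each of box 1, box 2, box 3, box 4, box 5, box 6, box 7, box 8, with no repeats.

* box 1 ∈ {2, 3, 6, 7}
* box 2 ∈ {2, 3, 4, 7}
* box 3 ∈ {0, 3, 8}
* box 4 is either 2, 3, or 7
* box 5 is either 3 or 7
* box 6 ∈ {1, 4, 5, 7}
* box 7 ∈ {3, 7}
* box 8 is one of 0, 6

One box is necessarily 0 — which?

box 5 and box 7 between them cover only {3, 7} — a naked pair. Remove those values from box 1, box 2, box 3, box 4, box 6.
That leaves box 4 = 2. Eliminate 2 elsewhere: box 1, box 2.
box 1 has just one choice, so box 1 = 6. Strike 6 from box 8.
So 0 goes to box 8.

box 8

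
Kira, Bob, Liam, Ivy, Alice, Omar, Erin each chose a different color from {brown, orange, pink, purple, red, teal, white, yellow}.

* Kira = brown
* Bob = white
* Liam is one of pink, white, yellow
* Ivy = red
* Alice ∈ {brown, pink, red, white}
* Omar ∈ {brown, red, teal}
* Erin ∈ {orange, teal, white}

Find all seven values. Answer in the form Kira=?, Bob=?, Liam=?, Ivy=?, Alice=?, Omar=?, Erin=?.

Kira has just one choice, so Kira = brown. Eliminate brown elsewhere: Alice, Omar.
Bob has just one choice, so Bob = white. Eliminate white elsewhere: Liam, Alice, Erin.
Ivy's domain is down to {red}, so Ivy = red. So Alice, Omar can't be red.
Alice's domain is down to {pink}, so Alice = pink. Strike pink from Liam.
That leaves Omar = teal. Eliminate teal elsewhere: Erin.
Erin's domain is down to {orange}, so Erin = orange.
Liam must be yellow (only option left).

Kira=brown, Bob=white, Liam=yellow, Ivy=red, Alice=pink, Omar=teal, Erin=orange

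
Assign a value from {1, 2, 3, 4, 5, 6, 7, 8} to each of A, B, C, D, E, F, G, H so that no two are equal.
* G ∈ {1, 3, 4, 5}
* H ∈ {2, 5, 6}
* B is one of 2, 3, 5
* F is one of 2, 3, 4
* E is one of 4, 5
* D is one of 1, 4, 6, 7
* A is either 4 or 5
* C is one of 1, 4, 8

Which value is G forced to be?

Among the 8 variables, 7 fits only D (and all 8 values in {1, 2, 3, 4, 5, 6, 7, 8} must be used), so D = 7.
The 7 still-open variables together cover exactly {1, 2, 3, 4, 5, 6, 8} — 7 values for 7 variables — and 6 appears only in H's list, so H = 6.
Among the 6 still-open variables, 8 fits only C (and all 6 values in {1, 2, 3, 4, 5, 8} must be used), so C = 8.
Among the 5 still-open variables, 1 fits only G (and all 5 values in {1, 2, 3, 4, 5} must be used), so G = 1.

1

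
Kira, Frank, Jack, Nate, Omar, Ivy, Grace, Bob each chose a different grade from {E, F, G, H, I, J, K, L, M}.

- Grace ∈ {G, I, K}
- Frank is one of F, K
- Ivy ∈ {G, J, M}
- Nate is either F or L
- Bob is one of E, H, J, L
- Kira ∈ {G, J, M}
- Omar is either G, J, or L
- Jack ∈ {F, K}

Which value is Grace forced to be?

The 2 variables Frank and Jack are confined to {F, K}, which locks those values in; drop them from Nate, Grace.
Nate has just one choice, so Nate = L. Eliminate L elsewhere: Omar, Bob.
Kira, Omar, Ivy between them cover only {G, J, M} — a naked triple. Remove those values from Grace, Bob.
So Grace = I.

I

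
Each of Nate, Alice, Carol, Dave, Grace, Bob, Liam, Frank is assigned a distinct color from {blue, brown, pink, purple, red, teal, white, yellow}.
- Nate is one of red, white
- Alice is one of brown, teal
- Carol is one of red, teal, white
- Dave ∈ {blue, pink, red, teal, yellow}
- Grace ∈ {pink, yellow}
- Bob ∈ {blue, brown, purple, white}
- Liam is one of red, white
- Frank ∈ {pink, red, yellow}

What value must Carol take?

Among the 8 variables, purple fits only Bob (and all 8 values in {blue, brown, pink, purple, red, teal, white, yellow} must be used), so Bob = purple.
The 7 still-open variables together cover exactly {blue, brown, pink, red, teal, white, yellow} — 7 values for 7 variables — and blue appears only in Dave's list, so Dave = blue.
Among the 6 still-open variables, brown fits only Alice (and all 6 values in {brown, pink, red, teal, white, yellow} must be used), so Alice = brown.
The 5 still-open variables draw from only 5 values {pink, red, teal, white, yellow}, so each is used; only Carol can be teal, hence Carol = teal.

teal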